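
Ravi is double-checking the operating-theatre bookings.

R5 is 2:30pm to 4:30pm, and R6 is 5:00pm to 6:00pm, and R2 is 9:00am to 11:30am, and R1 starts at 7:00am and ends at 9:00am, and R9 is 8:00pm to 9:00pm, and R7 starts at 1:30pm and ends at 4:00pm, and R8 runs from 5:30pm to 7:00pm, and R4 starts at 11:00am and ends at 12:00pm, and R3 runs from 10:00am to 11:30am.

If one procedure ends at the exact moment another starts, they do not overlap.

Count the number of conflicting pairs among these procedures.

5

Check each pair: they overlap iff neither finishes before the other starts.
Sorted by start: R1, R2, R3, R4, R7, R5, R6, R8, R9.
R2 starts exactly when R1 ends (back-to-back, no overlap), so nothing later overlaps R1 either.
R3 starts before R2 ends → R2 and R3 overlap.
R4 starts before R2 ends → R2 and R4 overlap.
R7 starts after R2 ends, so nothing later overlaps R2 either.
R4 starts before R3 ends → R3 and R4 overlap.
R7 starts after R3 ends, so nothing later overlaps R3 either.
R7 starts after R4 ends, so nothing later overlaps R4 either.
R5 starts before R7 ends → R7 and R5 overlap.
R6 starts after R7 ends, so nothing later overlaps R7 either.
R6 starts after R5 ends, so nothing later overlaps R5 either.
R8 starts before R6 ends → R6 and R8 overlap.
R9 starts after R6 ends.
R9 starts after R8 ends.
Overlapping pairs: R2 & R3, R2 & R4, R3 & R4, R5 & R7, R6 & R8 — 5 in total.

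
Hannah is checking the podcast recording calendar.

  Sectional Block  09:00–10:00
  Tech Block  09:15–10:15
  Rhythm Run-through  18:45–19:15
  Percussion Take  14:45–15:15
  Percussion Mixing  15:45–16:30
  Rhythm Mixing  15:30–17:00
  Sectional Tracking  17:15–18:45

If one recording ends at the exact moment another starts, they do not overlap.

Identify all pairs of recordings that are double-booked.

Percussion Mixing & Rhythm Mixing, Sectional Block & Tech Block

Check each pair: they overlap iff neither finishes before the other starts.
Sorted by start: Sectional Block, Tech Block, Percussion Take, Rhythm Mixing, Percussion Mixing, Sectional Tracking, Rhythm Run-through.
Tech Block starts before Sectional Block ends → Sectional Block and Tech Block overlap.
Percussion Take starts after Sectional Block ends, so Sectional Block has no further overlaps.
Percussion Take starts after Tech Block ends, so Tech Block has no further overlaps.
Rhythm Mixing starts after Percussion Take ends, so Percussion Take has no further overlaps.
Percussion Mixing starts before Rhythm Mixing ends → Rhythm Mixing and Percussion Mixing overlap.
Sectional Tracking starts after Rhythm Mixing ends, so Rhythm Mixing has no further overlaps.
Sectional Tracking starts after Percussion Mixing ends, so Percussion Mixing has no further overlaps.
Rhythm Run-through starts exactly when Sectional Tracking ends (back-to-back, no overlap).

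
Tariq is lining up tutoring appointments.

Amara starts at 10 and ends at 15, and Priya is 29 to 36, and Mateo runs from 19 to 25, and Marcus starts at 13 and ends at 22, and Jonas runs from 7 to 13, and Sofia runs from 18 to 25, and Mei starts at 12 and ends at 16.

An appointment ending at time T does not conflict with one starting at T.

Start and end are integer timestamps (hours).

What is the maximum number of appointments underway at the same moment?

Sweep the timeline, counting +1 at each start and −1 at each end (ends before starts at a tie):
7 start Jonas → 1
10 start Amara → 2
12 start Mei → 3
13 end Jonas → 2
13 start Marcus → 3
15 end Amara → 2
16 end Mei → 1
18 start Sofia → 2
19 start Mateo → 3
22 end Marcus → 2
25 end Mateo → 1
25 end Sofia → 0
29 start Priya → 1
36 end Priya → 0
Peak is 3, at 12 (Amara, Jonas, Mei).

3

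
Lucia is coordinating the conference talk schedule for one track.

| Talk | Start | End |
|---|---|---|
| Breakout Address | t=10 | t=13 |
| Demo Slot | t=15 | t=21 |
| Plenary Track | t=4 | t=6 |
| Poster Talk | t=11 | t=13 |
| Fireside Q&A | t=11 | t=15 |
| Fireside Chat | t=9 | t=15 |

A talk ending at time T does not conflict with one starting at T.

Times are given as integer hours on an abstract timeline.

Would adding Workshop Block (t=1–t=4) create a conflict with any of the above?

No — it doesn't clash with anything

Plenary Track: starts t=4 at or after Workshop Block ends t=4 → clear.
Fireside Chat: starts t=9 at or after Workshop Block ends t=4 → clear.
Breakout Address: starts t=10 at or after Workshop Block ends t=4 → clear.
Poster Talk: starts t=11 at or after Workshop Block ends t=4 → clear.
Fireside Q&A: starts t=11 at or after Workshop Block ends t=4 → clear.
Demo Slot: starts t=15 at or after Workshop Block ends t=4 → clear.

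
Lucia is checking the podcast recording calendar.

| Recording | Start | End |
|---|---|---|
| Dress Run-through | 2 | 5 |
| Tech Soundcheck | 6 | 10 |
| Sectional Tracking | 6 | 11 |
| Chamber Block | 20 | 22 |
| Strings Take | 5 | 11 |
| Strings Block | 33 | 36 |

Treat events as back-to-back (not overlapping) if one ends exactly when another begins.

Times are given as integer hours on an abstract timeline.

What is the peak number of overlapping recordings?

Sort all start/end points and keep a running count:
2 start Dress Run-through → 1
5 end Dress Run-through → 0
5 start Strings Take → 1
6 start Sectional Tracking → 2
6 start Tech Soundcheck → 3
10 end Tech Soundcheck → 2
11 end Sectional Tracking → 1
11 end Strings Take → 0
20 start Chamber Block → 1
22 end Chamber Block → 0
33 start Strings Block → 1
36 end Strings Block → 0
Peak is 3, at 6 (Sectional Tracking, Strings Take, Tech Soundcheck).

3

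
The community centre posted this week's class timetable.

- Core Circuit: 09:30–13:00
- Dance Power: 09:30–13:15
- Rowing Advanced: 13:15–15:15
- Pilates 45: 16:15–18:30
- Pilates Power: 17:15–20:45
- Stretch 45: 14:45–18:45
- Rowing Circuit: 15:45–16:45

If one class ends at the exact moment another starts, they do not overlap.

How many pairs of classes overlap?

7

Sorted by start: Core Circuit, Dance Power, Rowing Advanced, Stretch 45, Rowing Circuit, Pilates 45, Pilates Power.
Dance Power starts before Core Circuit ends → Core Circuit and Dance Power overlap.
Rowing Advanced starts after Core Circuit ends; Core Circuit is clear from here.
Rowing Advanced starts exactly when Dance Power ends (back-to-back, no overlap); Dance Power is clear from here.
Stretch 45 starts before Rowing Advanced ends → Rowing Advanced and Stretch 45 overlap.
Rowing Circuit starts after Rowing Advanced ends; Rowing Advanced is clear from here.
Rowing Circuit starts before Stretch 45 ends → Stretch 45 and Rowing Circuit overlap.
Pilates 45 starts before Stretch 45 ends → Stretch 45 and Pilates 45 overlap.
Pilates Power starts before Stretch 45 ends → Stretch 45 and Pilates Power overlap.
Pilates 45 starts before Rowing Circuit ends → Rowing Circuit and Pilates 45 overlap.
Pilates Power starts after Rowing Circuit ends.
Pilates Power starts before Pilates 45 ends → Pilates 45 and Pilates Power overlap.
Overlapping pairs: Core Circuit & Dance Power, Pilates 45 & Pilates Power, Pilates 45 & Rowing Circuit, Pilates 45 & Stretch 45, Pilates Power & Stretch 45, Rowing Advanced & Stretch 45, Rowing Circuit & Stretch 45 — 7 in total.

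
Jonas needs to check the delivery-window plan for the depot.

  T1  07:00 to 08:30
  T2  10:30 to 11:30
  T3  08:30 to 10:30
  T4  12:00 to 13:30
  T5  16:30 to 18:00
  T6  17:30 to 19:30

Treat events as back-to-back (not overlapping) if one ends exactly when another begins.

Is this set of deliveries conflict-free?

Sorted by start: T1, T3, T2, T4, T5, T6.
T3 starts exactly when T1 ends (back-to-back, no overlap), so T1 has no further overlaps.
T2 starts exactly when T3 ends (back-to-back, no overlap), so T3 has no further overlaps.
T4 starts after T2 ends, so T2 has no further overlaps.
T5 starts after T4 ends, so T4 has no further overlaps.
T6 starts before T5 ends → T5 and T6 overlap.
That's a conflict, so the schedule is not conflict-free.

No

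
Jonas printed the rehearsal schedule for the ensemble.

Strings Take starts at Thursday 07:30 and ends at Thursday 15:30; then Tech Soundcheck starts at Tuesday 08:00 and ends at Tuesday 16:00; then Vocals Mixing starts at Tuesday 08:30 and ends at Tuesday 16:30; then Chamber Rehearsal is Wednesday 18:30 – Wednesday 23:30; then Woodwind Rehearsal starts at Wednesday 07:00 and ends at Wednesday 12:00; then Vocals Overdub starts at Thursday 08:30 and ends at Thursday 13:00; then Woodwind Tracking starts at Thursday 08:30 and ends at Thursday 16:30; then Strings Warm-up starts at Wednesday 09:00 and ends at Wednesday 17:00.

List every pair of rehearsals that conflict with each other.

Sorted by start: Tech Soundcheck, Vocals Mixing, Woodwind Rehearsal, Strings Warm-up, Chamber Rehearsal, Strings Take, Woodwind Tracking, Vocals Overdub.
Vocals Mixing starts before Tech Soundcheck ends → Tech Soundcheck and Vocals Mixing overlap.
Woodwind Rehearsal starts after Tech Soundcheck ends, so nothing later overlaps Tech Soundcheck either.
Woodwind Rehearsal starts after Vocals Mixing ends, so nothing later overlaps Vocals Mixing either.
Strings Warm-up starts before Woodwind Rehearsal ends → Woodwind Rehearsal and Strings Warm-up overlap.
Chamber Rehearsal starts after Woodwind Rehearsal ends, so nothing later overlaps Woodwind Rehearsal either.
Chamber Rehearsal starts after Strings Warm-up ends, so nothing later overlaps Strings Warm-up either.
Strings Take starts after Chamber Rehearsal ends, so nothing later overlaps Chamber Rehearsal either.
Woodwind Tracking starts before Strings Take ends → Strings Take and Woodwind Tracking overlap.
Vocals Overdub starts before Strings Take ends → Strings Take and Vocals Overdub overlap.
Vocals Overdub starts before Woodwind Tracking ends → Woodwind Tracking and Vocals Overdub overlap.

Strings Take & Vocals Overdub, Strings Take & Woodwind Tracking, Strings Warm-up & Woodwind Rehearsal, Tech Soundcheck & Vocals Mixing, Vocals Overdub & Woodwind Tracking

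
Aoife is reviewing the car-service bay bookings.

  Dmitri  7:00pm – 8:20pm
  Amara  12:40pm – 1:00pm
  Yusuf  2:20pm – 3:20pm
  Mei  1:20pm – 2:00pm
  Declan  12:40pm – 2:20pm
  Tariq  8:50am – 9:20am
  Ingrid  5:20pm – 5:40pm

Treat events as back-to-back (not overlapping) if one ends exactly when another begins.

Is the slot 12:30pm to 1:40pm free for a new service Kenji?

Tariq: ends 9:20am at or before Kenji starts 12:30pm → clear.
Declan: starts 12:40pm before Kenji ends 1:40pm, and ends 2:20pm after Kenji starts 12:30pm → overlap.
Amara: starts 12:40pm before Kenji ends 1:40pm, and ends 1:00pm after Kenji starts 12:30pm → overlap.
Mei: starts 1:20pm before Kenji ends 1:40pm, and ends 2:00pm after Kenji starts 12:30pm → overlap.
Yusuf: starts 2:20pm at or after Kenji ends 1:40pm → clear.
Ingrid: starts 5:20pm at or after Kenji ends 1:40pm → clear.
Dmitri: starts 7:00pm at or after Kenji ends 1:40pm → clear.
Kenji overlaps Declan, Amara, Mei.

No — it overlaps Amara, Declan, Mei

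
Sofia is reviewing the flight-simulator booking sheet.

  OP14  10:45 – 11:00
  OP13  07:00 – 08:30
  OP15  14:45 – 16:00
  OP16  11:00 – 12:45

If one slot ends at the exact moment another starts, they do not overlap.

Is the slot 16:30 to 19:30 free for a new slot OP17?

Yes — the slot is free

OP13: ends 08:30 at or before OP17 starts 16:30 → clear.
OP14: ends 11:00 at or before OP17 starts 16:30 → clear.
OP16: ends 12:45 at or before OP17 starts 16:30 → clear.
OP15: ends 16:00 at or before OP17 starts 16:30 → clear.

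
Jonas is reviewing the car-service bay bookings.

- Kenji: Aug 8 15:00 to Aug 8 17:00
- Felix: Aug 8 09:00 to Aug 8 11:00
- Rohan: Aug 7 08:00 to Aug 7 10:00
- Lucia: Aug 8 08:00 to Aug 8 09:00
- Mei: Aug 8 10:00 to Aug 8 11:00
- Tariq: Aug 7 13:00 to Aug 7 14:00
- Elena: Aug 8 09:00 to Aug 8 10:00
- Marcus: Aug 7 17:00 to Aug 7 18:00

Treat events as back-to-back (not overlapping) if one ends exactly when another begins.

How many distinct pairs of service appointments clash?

2

Sorted by start: Rohan, Tariq, Marcus, Lucia, Elena, Felix, Mei, Kenji.
Tariq starts after Rohan ends, so Rohan has no further overlaps.
Marcus starts after Tariq ends, so Tariq has no further overlaps.
Lucia starts after Marcus ends, so Marcus has no further overlaps.
Elena starts exactly when Lucia ends (back-to-back, no overlap), so Lucia has no further overlaps.
Felix starts before Elena ends → Elena and Felix overlap.
Mei starts exactly when Elena ends (back-to-back, no overlap), so Elena has no further overlaps.
Mei starts before Felix ends → Felix and Mei overlap.
Kenji starts after Felix ends.
Kenji starts after Mei ends.
Overlapping pairs: Elena & Felix, Felix & Mei — 2 in total.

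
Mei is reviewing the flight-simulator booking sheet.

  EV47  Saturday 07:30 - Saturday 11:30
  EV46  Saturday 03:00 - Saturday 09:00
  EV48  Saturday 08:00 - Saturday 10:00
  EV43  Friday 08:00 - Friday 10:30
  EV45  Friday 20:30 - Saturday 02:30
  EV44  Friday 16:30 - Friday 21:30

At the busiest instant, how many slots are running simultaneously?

Sweep the timeline, counting +1 at each start and −1 at each end (ends before starts at a tie):
Friday 08:00 start EV43 → 1
Friday 10:30 end EV43 → 0
Friday 16:30 start EV44 → 1
Friday 20:30 start EV45 → 2
Friday 21:30 end EV44 → 1
Saturday 02:30 end EV45 → 0
Saturday 03:00 start EV46 → 1
Saturday 07:30 start EV47 → 2
Saturday 08:00 start EV48 → 3
Saturday 09:00 end EV46 → 2
Saturday 10:00 end EV48 → 1
Saturday 11:30 end EV47 → 0
Peak is 3, at Saturday 08:00 (EV46, EV47, EV48).

3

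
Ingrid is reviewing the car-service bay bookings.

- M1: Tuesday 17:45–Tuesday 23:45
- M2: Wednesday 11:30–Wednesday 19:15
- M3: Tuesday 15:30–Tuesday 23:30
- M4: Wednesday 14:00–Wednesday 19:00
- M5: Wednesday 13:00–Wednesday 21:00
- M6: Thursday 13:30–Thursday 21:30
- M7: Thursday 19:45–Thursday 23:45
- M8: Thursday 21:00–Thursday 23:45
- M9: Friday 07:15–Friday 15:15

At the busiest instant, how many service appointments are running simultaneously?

3

Sort all start/end points and keep a running count:
Tuesday 15:30 start M3 → 1
Tuesday 17:45 start M1 → 2
Tuesday 23:30 end M3 → 1
Tuesday 23:45 end M1 → 0
Wednesday 11:30 start M2 → 1
Wednesday 13:00 start M5 → 2
Wednesday 14:00 start M4 → 3
Wednesday 19:00 end M4 → 2
Wednesday 19:15 end M2 → 1
Wednesday 21:00 end M5 → 0
Thursday 13:30 start M6 → 1
Thursday 19:45 start M7 → 2
Thursday 21:00 start M8 → 3
Thursday 21:30 end M6 → 2
Thursday 23:45 end M7 → 1
Thursday 23:45 end M8 → 0
Friday 07:15 start M9 → 1
Friday 15:15 end M9 → 0
Peak is 3, at Wednesday 14:00 (M2, M4, M5).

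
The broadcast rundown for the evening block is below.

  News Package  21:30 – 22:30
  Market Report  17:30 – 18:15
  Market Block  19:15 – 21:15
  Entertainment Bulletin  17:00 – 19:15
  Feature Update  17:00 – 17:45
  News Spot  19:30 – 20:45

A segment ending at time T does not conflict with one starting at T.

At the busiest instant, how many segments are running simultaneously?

3

Sweep the timeline, counting +1 at each start and −1 at each end (ends before starts at a tie):
17:00 start Entertainment Bulletin → 1
17:00 start Feature Update → 2
17:30 start Market Report → 3
17:45 end Feature Update → 2
18:15 end Market Report → 1
19:15 end Entertainment Bulletin → 0
19:15 start Market Block → 1
19:30 start News Spot → 2
20:45 end News Spot → 1
21:15 end Market Block → 0
21:30 start News Package → 1
22:30 end News Package → 0
Peak is 3, at 17:30 (Entertainment Bulletin, Feature Update, Market Report).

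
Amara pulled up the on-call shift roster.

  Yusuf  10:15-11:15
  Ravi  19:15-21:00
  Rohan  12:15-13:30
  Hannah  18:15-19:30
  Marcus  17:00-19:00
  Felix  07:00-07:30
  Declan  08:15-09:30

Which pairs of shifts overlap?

Sorted by start: Felix, Declan, Yusuf, Rohan, Marcus, Hannah, Ravi.
Declan starts after Felix ends — done with Felix.
Yusuf starts after Declan ends — done with Declan.
Rohan starts after Yusuf ends — done with Yusuf.
Marcus starts after Rohan ends — done with Rohan.
Hannah starts before Marcus ends → Marcus and Hannah overlap.
Ravi starts after Marcus ends.
Ravi starts before Hannah ends → Hannah and Ravi overlap.

Hannah & Marcus, Hannah & Ravi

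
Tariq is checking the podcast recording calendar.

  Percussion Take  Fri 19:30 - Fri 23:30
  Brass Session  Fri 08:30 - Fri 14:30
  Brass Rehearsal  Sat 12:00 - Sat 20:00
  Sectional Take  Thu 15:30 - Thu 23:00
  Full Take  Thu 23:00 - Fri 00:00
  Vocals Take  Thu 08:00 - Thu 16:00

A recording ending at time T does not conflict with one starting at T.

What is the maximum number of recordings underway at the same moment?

2

Sort all start/end points and keep a running count:
Thu 08:00 start Vocals Take → 1
Thu 15:30 start Sectional Take → 2
Thu 16:00 end Vocals Take → 1
Thu 23:00 end Sectional Take → 0
Thu 23:00 start Full Take → 1
Fri 00:00 end Full Take → 0
Fri 08:30 start Brass Session → 1
Fri 14:30 end Brass Session → 0
Fri 19:30 start Percussion Take → 1
Fri 23:30 end Percussion Take → 0
Sat 12:00 start Brass Rehearsal → 1
Sat 20:00 end Brass Rehearsal → 0
Peak is 2, at Thu 15:30 (Sectional Take, Vocals Take).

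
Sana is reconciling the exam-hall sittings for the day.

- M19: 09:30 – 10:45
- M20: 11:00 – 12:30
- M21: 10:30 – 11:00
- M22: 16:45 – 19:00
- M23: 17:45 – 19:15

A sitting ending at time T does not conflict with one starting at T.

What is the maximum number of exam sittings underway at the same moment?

Sort all start/end points and keep a running count:
09:30 start M19 → 1
10:30 start M21 → 2
10:45 end M19 → 1
11:00 end M21 → 0
11:00 start M20 → 1
12:30 end M20 → 0
16:45 start M22 → 1
17:45 start M23 → 2
19:00 end M22 → 1
19:15 end M23 → 0
Peak is 2, at 10:30 (M19, M21).

2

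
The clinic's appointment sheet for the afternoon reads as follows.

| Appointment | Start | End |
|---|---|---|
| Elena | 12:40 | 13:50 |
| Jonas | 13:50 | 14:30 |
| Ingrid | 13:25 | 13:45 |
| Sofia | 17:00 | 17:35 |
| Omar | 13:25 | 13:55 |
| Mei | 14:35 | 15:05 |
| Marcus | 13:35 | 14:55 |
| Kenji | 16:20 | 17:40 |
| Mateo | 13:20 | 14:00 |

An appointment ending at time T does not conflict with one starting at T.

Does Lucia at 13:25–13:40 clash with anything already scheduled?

Elena: starts 12:40 before Lucia ends 13:40, and ends 13:50 after Lucia starts 13:25 → overlap.
Mateo: starts 13:20 before Lucia ends 13:40, and ends 14:00 after Lucia starts 13:25 → overlap.
Omar: starts 13:25 before Lucia ends 13:40, and ends 13:55 after Lucia starts 13:25 → overlap.
Ingrid: starts 13:25 before Lucia ends 13:40, and ends 13:45 after Lucia starts 13:25 → overlap.
Marcus: starts 13:35 before Lucia ends 13:40, and ends 14:55 after Lucia starts 13:25 → overlap.
Jonas: starts 13:50 at or after Lucia ends 13:40 → clear.
Mei: starts 14:35 at or after Lucia ends 13:40 → clear.
Kenji: starts 16:20 at or after Lucia ends 13:40 → clear.
Sofia: starts 17:00 at or after Lucia ends 13:40 → clear.
Lucia overlaps Elena, Mateo, Marcus, Omar, Ingrid.

Yes — it overlaps Elena, Ingrid, Marcus, Mateo, Omar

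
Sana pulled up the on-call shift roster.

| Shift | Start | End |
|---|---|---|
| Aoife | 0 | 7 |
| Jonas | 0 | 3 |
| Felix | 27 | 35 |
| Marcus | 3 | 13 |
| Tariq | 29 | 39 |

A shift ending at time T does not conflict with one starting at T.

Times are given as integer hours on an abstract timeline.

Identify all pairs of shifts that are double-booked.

Aoife & Jonas, Aoife & Marcus, Felix & Tariq

Sorted by start: Aoife, Jonas, Marcus, Felix, Tariq.
Jonas starts before Aoife ends → Aoife and Jonas overlap.
Marcus starts before Aoife ends → Aoife and Marcus overlap.
Felix starts after Aoife ends — done with Aoife.
Marcus starts exactly when Jonas ends (back-to-back, no overlap) — done with Jonas.
Felix starts after Marcus ends — done with Marcus.
Tariq starts before Felix ends → Felix and Tariq overlap.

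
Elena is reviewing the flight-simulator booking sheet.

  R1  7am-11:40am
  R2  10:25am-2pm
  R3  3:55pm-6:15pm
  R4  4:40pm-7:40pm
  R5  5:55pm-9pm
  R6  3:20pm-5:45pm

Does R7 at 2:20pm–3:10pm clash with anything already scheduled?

No — it doesn't clash with anything

R1: ends 11:40am at or before R7 starts 2:20pm → clear.
R2: ends 2pm at or before R7 starts 2:20pm → clear.
R6: starts 3:20pm at or after R7 ends 3:10pm → clear.
R3: starts 3:55pm at or after R7 ends 3:10pm → clear.
R4: starts 4:40pm at or after R7 ends 3:10pm → clear.
R5: starts 5:55pm at or after R7 ends 3:10pm → clear.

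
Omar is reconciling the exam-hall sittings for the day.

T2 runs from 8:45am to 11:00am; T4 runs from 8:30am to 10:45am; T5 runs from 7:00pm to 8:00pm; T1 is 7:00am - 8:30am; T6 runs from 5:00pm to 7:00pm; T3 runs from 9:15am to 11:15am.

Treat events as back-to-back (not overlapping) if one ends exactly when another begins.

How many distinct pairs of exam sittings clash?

3

Sorted by start: T1, T4, T2, T3, T6, T5.
T4 starts exactly when T1 ends (back-to-back, no overlap) — done with T1.
T2 starts before T4 ends → T4 and T2 overlap.
T3 starts before T4 ends → T4 and T3 overlap.
T6 starts after T4 ends — done with T4.
T3 starts before T2 ends → T2 and T3 overlap.
T6 starts after T2 ends — done with T2.
T6 starts after T3 ends — done with T3.
T5 starts exactly when T6 ends (back-to-back, no overlap).
Overlapping pairs: T2 & T3, T2 & T4, T3 & T4 — 3 in total.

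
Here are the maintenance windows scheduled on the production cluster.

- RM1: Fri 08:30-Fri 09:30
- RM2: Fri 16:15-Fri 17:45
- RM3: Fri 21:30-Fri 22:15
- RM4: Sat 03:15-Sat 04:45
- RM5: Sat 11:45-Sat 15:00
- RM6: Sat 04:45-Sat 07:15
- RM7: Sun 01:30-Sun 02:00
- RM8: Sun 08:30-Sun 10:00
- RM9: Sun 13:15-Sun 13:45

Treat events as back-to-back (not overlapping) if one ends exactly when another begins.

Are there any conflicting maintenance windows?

No

Sorted by start: RM1, RM2, RM3, RM4, RM6, RM5, RM7, RM8, RM9.
RM2 starts after RM1 ends, so RM1 has no further overlaps.
RM3 starts after RM2 ends, so RM2 has no further overlaps.
RM4 starts after RM3 ends, so RM3 has no further overlaps.
RM6 starts exactly when RM4 ends (back-to-back, no overlap), so RM4 has no further overlaps.
RM5 starts after RM6 ends, so RM6 has no further overlaps.
RM7 starts after RM5 ends, so RM5 has no further overlaps.
RM8 starts after RM7 ends, so RM7 has no further overlaps.
RM9 starts after RM8 ends.
Every pair is clear; the schedule has no overlaps.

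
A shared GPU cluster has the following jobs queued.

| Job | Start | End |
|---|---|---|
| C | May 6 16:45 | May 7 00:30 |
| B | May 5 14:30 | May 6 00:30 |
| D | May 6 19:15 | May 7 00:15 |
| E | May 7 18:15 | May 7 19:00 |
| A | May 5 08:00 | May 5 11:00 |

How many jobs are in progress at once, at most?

2

Sort all start/end points and keep a running count:
May 5 08:00 start A → 1
May 5 11:00 end A → 0
May 5 14:30 start B → 1
May 6 00:30 end B → 0
May 6 16:45 start C → 1
May 6 19:15 start D → 2
May 7 00:15 end D → 1
May 7 00:30 end C → 0
May 7 18:15 start E → 1
May 7 19:00 end E → 0
Peak is 2, at May 6 19:15 (C, D).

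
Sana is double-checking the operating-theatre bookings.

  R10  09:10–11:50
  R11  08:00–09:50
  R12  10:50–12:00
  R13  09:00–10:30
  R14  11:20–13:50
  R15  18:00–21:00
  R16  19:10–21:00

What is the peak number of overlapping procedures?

3

Walk through starts and ends in time order (an end at T is processed before a start at T):
08:00 start R11 → 1
09:00 start R13 → 2
09:10 start R10 → 3
09:50 end R11 → 2
10:30 end R13 → 1
10:50 start R12 → 2
11:20 start R14 → 3
11:50 end R10 → 2
12:00 end R12 → 1
13:50 end R14 → 0
18:00 start R15 → 1
19:10 start R16 → 2
21:00 end R15 → 1
21:00 end R16 → 0
Peak is 3, at 09:10 (R10, R11, R13).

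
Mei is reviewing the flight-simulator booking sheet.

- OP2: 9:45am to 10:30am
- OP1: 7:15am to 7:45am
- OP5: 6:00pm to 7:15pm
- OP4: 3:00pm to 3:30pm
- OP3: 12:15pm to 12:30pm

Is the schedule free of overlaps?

Sorted by start: OP1, OP2, OP3, OP4, OP5.
OP2 starts after OP1 ends — done with OP1.
OP3 starts after OP2 ends — done with OP2.
OP4 starts after OP3 ends — done with OP3.
OP5 starts after OP4 ends.
Every pair is clear; the schedule has no overlaps.

Yes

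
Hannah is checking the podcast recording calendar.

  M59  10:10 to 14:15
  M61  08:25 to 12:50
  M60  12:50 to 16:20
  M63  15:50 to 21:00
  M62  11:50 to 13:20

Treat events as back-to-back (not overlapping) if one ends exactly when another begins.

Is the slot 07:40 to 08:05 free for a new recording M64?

M61: starts 08:25 at or after M64 ends 08:05 → clear.
M59: starts 10:10 at or after M64 ends 08:05 → clear.
M62: starts 11:50 at or after M64 ends 08:05 → clear.
M60: starts 12:50 at or after M64 ends 08:05 → clear.
M63: starts 15:50 at or after M64 ends 08:05 → clear.

Yes — the slot is free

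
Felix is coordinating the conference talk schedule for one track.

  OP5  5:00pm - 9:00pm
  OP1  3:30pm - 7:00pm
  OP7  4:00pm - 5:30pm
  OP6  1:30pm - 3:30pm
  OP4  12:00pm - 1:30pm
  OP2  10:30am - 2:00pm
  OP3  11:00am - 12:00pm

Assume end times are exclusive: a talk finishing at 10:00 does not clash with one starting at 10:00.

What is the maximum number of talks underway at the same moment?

3

Walk through starts and ends in time order (an end at T is processed before a start at T):
10:30am start OP2 → 1
11:00am start OP3 → 2
12:00pm end OP3 → 1
12:00pm start OP4 → 2
1:30pm end OP4 → 1
1:30pm start OP6 → 2
2:00pm end OP2 → 1
3:30pm end OP6 → 0
3:30pm start OP1 → 1
4:00pm start OP7 → 2
5:00pm start OP5 → 3
5:30pm end OP7 → 2
7:00pm end OP1 → 1
9:00pm end OP5 → 0
Peak is 3, at 5:00pm (OP1, OP5, OP7).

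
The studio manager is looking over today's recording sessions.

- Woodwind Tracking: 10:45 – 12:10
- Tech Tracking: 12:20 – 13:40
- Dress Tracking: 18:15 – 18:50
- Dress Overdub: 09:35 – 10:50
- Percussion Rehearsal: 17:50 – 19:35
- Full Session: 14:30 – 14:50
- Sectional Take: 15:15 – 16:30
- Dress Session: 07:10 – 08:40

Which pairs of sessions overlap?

Sorted by start: Dress Session, Dress Overdub, Woodwind Tracking, Tech Tracking, Full Session, Sectional Take, Percussion Rehearsal, Dress Tracking.
Dress Overdub starts after Dress Session ends — done with Dress Session.
Woodwind Tracking starts before Dress Overdub ends → Dress Overdub and Woodwind Tracking overlap.
Tech Tracking starts after Dress Overdub ends — done with Dress Overdub.
Tech Tracking starts after Woodwind Tracking ends — done with Woodwind Tracking.
Full Session starts after Tech Tracking ends — done with Tech Tracking.
Sectional Take starts after Full Session ends — done with Full Session.
Percussion Rehearsal starts after Sectional Take ends — done with Sectional Take.
Dress Tracking starts before Percussion Rehearsal ends → Percussion Rehearsal and Dress Tracking overlap.

Dress Overdub & Woodwind Tracking, Dress Tracking & Percussion Rehearsal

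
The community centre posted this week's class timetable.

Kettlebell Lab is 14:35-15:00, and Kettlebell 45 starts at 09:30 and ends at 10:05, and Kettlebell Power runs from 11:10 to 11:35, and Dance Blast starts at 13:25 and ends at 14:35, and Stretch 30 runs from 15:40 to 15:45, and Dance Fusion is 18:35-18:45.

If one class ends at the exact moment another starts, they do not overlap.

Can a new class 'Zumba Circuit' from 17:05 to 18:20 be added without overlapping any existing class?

Kettlebell 45: ends 10:05 at or before Zumba Circuit starts 17:05 → clear.
Kettlebell Power: ends 11:35 at or before Zumba Circuit starts 17:05 → clear.
Dance Blast: ends 14:35 at or before Zumba Circuit starts 17:05 → clear.
Kettlebell Lab: ends 15:00 at or before Zumba Circuit starts 17:05 → clear.
Stretch 30: ends 15:45 at or before Zumba Circuit starts 17:05 → clear.
Dance Fusion: starts 18:35 at or after Zumba Circuit ends 18:20 → clear.

Yes — the slot is free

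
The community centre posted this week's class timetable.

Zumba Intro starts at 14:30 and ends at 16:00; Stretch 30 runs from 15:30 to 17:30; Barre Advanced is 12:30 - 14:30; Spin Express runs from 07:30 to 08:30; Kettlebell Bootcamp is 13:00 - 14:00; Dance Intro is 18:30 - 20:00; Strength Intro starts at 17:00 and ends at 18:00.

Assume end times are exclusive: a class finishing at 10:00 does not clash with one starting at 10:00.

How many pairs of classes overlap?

3

Check each pair: they overlap iff neither finishes before the other starts.
Sorted by start: Spin Express, Barre Advanced, Kettlebell Bootcamp, Zumba Intro, Stretch 30, Strength Intro, Dance Intro.
Barre Advanced starts after Spin Express ends, so Spin Express has no further overlaps.
Kettlebell Bootcamp starts before Barre Advanced ends → Barre Advanced and Kettlebell Bootcamp overlap.
Zumba Intro starts exactly when Barre Advanced ends (back-to-back, no overlap), so Barre Advanced has no further overlaps.
Zumba Intro starts after Kettlebell Bootcamp ends, so Kettlebell Bootcamp has no further overlaps.
Stretch 30 starts before Zumba Intro ends → Zumba Intro and Stretch 30 overlap.
Strength Intro starts after Zumba Intro ends, so Zumba Intro has no further overlaps.
Strength Intro starts before Stretch 30 ends → Stretch 30 and Strength Intro overlap.
Dance Intro starts after Stretch 30 ends.
Dance Intro starts after Strength Intro ends.
Overlapping pairs: Barre Advanced & Kettlebell Bootcamp, Strength Intro & Stretch 30, Stretch 30 & Zumba Intro — 3 in total.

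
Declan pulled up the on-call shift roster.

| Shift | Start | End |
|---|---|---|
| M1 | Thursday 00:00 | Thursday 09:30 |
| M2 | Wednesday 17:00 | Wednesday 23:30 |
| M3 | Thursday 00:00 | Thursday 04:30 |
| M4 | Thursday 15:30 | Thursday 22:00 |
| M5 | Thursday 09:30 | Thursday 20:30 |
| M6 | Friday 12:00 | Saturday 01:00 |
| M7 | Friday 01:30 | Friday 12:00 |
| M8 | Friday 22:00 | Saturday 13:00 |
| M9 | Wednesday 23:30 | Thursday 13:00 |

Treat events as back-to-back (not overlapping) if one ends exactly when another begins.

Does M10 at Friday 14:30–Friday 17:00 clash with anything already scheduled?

M2: ends Wednesday 23:30 at or before M10 starts Friday 14:30 → clear.
M9: ends Thursday 13:00 at or before M10 starts Friday 14:30 → clear.
M1: ends Thursday 09:30 at or before M10 starts Friday 14:30 → clear.
M3: ends Thursday 04:30 at or before M10 starts Friday 14:30 → clear.
M5: ends Thursday 20:30 at or before M10 starts Friday 14:30 → clear.
M4: ends Thursday 22:00 at or before M10 starts Friday 14:30 → clear.
M7: ends Friday 12:00 at or before M10 starts Friday 14:30 → clear.
M6: starts Friday 12:00 before M10 ends Friday 17:00, and ends Saturday 01:00 after M10 starts Friday 14:30 → overlap.
M8: starts Friday 22:00 at or after M10 ends Friday 17:00 → clear.
M10 overlaps M6.

Yes — it overlaps M6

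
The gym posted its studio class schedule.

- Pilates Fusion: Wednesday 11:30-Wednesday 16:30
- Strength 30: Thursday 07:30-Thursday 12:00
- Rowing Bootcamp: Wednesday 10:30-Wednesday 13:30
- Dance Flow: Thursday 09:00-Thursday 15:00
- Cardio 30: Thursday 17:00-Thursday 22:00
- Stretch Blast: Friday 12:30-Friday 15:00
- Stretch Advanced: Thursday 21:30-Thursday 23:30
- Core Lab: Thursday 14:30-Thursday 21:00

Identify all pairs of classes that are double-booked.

Cardio 30 & Core Lab, Cardio 30 & Stretch Advanced, Core Lab & Dance Flow, Dance Flow & Strength 30, Pilates Fusion & Rowing Bootcamp

Sorted by start: Rowing Bootcamp, Pilates Fusion, Strength 30, Dance Flow, Core Lab, Cardio 30, Stretch Advanced, Stretch Blast.
Pilates Fusion starts before Rowing Bootcamp ends → Rowing Bootcamp and Pilates Fusion overlap.
Strength 30 starts after Rowing Bootcamp ends, so Rowing Bootcamp has no further overlaps.
Strength 30 starts after Pilates Fusion ends, so Pilates Fusion has no further overlaps.
Dance Flow starts before Strength 30 ends → Strength 30 and Dance Flow overlap.
Core Lab starts after Strength 30 ends, so Strength 30 has no further overlaps.
Core Lab starts before Dance Flow ends → Dance Flow and Core Lab overlap.
Cardio 30 starts after Dance Flow ends, so Dance Flow has no further overlaps.
Cardio 30 starts before Core Lab ends → Core Lab and Cardio 30 overlap.
Stretch Advanced starts after Core Lab ends, so Core Lab has no further overlaps.
Stretch Advanced starts before Cardio 30 ends → Cardio 30 and Stretch Advanced overlap.
Stretch Blast starts after Cardio 30 ends.
Stretch Blast starts after Stretch Advanced ends.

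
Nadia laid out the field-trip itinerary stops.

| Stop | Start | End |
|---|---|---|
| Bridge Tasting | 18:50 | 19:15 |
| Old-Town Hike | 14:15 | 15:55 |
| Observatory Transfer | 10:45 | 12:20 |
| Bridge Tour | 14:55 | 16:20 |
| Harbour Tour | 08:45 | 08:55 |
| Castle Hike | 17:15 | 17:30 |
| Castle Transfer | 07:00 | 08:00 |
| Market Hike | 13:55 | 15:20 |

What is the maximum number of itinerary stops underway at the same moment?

Walk through starts and ends in time order (an end at T is processed before a start at T):
07:00 start Castle Transfer → 1
08:00 end Castle Transfer → 0
08:45 start Harbour Tour → 1
08:55 end Harbour Tour → 0
10:45 start Observatory Transfer → 1
12:20 end Observatory Transfer → 0
13:55 start Market Hike → 1
14:15 start Old-Town Hike → 2
14:55 start Bridge Tour → 3
15:20 end Market Hike → 2
15:55 end Old-Town Hike → 1
16:20 end Bridge Tour → 0
17:15 start Castle Hike → 1
17:30 end Castle Hike → 0
18:50 start Bridge Tasting → 1
19:15 end Bridge Tasting → 0
Peak is 3, at 14:55 (Bridge Tour, Market Hike, Old-Town Hike).

3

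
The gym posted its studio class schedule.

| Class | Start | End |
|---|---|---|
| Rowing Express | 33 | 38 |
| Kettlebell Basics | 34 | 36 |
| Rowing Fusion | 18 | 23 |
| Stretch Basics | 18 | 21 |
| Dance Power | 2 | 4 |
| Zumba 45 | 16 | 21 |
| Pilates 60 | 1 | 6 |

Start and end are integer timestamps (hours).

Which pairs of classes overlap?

Dance Power & Pilates 60, Kettlebell Basics & Rowing Express, Rowing Fusion & Stretch Basics, Rowing Fusion & Zumba 45, Stretch Basics & Zumba 45

Sorted by start: Pilates 60, Dance Power, Zumba 45, Rowing Fusion, Stretch Basics, Rowing Express, Kettlebell Basics.
Dance Power starts before Pilates 60 ends → Pilates 60 and Dance Power overlap.
Zumba 45 starts after Pilates 60 ends; Pilates 60 is clear from here.
Zumba 45 starts after Dance Power ends; Dance Power is clear from here.
Rowing Fusion starts before Zumba 45 ends → Zumba 45 and Rowing Fusion overlap.
Stretch Basics starts before Zumba 45 ends → Zumba 45 and Stretch Basics overlap.
Rowing Express starts after Zumba 45 ends; Zumba 45 is clear from here.
Stretch Basics starts before Rowing Fusion ends → Rowing Fusion and Stretch Basics overlap.
Rowing Express starts after Rowing Fusion ends; Rowing Fusion is clear from here.
Rowing Express starts after Stretch Basics ends; Stretch Basics is clear from here.
Kettlebell Basics starts before Rowing Express ends → Rowing Express and Kettlebell Basics overlap.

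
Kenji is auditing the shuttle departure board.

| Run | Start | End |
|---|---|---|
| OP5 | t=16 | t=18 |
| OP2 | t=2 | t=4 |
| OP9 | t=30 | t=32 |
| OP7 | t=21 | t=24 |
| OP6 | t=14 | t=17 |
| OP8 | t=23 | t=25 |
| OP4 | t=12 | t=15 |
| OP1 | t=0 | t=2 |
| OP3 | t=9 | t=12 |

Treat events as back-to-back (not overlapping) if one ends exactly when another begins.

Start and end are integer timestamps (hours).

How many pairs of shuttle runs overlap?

Check each pair: they overlap iff neither finishes before the other starts.
Sorted by start: OP1, OP2, OP3, OP4, OP6, OP5, OP7, OP8, OP9.
OP2 starts exactly when OP1 ends (back-to-back, no overlap), so OP1 has no further overlaps.
OP3 starts after OP2 ends, so OP2 has no further overlaps.
OP4 starts exactly when OP3 ends (back-to-back, no overlap), so OP3 has no further overlaps.
OP6 starts before OP4 ends → OP4 and OP6 overlap.
OP5 starts after OP4 ends, so OP4 has no further overlaps.
OP5 starts before OP6 ends → OP6 and OP5 overlap.
OP7 starts after OP6 ends, so OP6 has no further overlaps.
OP7 starts after OP5 ends, so OP5 has no further overlaps.
OP8 starts before OP7 ends → OP7 and OP8 overlap.
OP9 starts after OP7 ends.
OP9 starts after OP8 ends.
Overlapping pairs: OP4 & OP6, OP5 & OP6, OP7 & OP8 — 3 in total.

3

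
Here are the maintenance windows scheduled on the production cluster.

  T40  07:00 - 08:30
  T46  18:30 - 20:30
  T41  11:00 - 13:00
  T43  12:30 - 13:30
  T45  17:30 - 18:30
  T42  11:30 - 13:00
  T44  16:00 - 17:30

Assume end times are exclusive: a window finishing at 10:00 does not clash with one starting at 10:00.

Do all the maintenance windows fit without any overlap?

No

Sorted by start: T40, T41, T42, T43, T44, T45, T46.
T41 starts after T40 ends — done with T40.
T42 starts before T41 ends → T41 and T42 overlap.
That's a conflict, so the schedule is not conflict-free.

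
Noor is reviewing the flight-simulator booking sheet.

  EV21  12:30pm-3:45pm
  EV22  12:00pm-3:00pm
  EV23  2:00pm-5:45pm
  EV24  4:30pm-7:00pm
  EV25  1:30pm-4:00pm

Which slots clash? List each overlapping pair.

EV21 & EV22, EV21 & EV23, EV21 & EV25, EV22 & EV23, EV22 & EV25, EV23 & EV24, EV23 & EV25

Sorted by start: EV22, EV21, EV25, EV23, EV24.
EV21 starts before EV22 ends → EV22 and EV21 overlap.
EV25 starts before EV22 ends → EV22 and EV25 overlap.
EV23 starts before EV22 ends → EV22 and EV23 overlap.
EV24 starts after EV22 ends.
EV25 starts before EV21 ends → EV21 and EV25 overlap.
EV23 starts before EV21 ends → EV21 and EV23 overlap.
EV24 starts after EV21 ends.
EV23 starts before EV25 ends → EV25 and EV23 overlap.
EV24 starts after EV25 ends.
EV24 starts before EV23 ends → EV23 and EV24 overlap.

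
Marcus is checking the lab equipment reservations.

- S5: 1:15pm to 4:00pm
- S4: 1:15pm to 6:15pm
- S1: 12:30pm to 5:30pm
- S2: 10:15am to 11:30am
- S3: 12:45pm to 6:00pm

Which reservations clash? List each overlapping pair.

Sorted by start: S2, S1, S3, S4, S5.
S1 starts after S2 ends, so nothing later overlaps S2 either.
S3 starts before S1 ends → S1 and S3 overlap.
S4 starts before S1 ends → S1 and S4 overlap.
S5 starts before S1 ends → S1 and S5 overlap.
S4 starts before S3 ends → S3 and S4 overlap.
S5 starts before S3 ends → S3 and S5 overlap.
S5 starts before S4 ends → S4 and S5 overlap.

S1 & S3, S1 & S4, S1 & S5, S3 & S4, S3 & S5, S4 & S5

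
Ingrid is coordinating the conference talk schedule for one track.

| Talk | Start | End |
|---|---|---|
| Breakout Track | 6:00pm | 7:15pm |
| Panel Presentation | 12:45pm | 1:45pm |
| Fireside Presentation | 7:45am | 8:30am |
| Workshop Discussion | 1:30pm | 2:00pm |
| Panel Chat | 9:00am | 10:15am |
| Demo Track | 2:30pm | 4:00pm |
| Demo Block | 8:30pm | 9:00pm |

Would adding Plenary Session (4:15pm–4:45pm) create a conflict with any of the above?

No — it doesn't clash with anything

Fireside Presentation: ends 8:30am at or before Plenary Session starts 4:15pm → clear.
Panel Chat: ends 10:15am at or before Plenary Session starts 4:15pm → clear.
Panel Presentation: ends 1:45pm at or before Plenary Session starts 4:15pm → clear.
Workshop Discussion: ends 2:00pm at or before Plenary Session starts 4:15pm → clear.
Demo Track: ends 4:00pm at or before Plenary Session starts 4:15pm → clear.
Breakout Track: starts 6:00pm at or after Plenary Session ends 4:45pm → clear.
Demo Block: starts 8:30pm at or after Plenary Session ends 4:45pm → clear.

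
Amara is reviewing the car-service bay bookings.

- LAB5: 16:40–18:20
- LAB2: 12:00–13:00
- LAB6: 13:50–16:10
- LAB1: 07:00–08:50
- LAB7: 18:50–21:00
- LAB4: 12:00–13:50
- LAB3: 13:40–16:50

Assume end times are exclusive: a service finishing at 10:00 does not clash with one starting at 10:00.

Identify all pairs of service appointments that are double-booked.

LAB2 & LAB4, LAB3 & LAB4, LAB3 & LAB5, LAB3 & LAB6

Sorted by start: LAB1, LAB2, LAB4, LAB3, LAB6, LAB5, LAB7.
LAB2 starts after LAB1 ends — done with LAB1.
LAB4 starts before LAB2 ends → LAB2 and LAB4 overlap.
LAB3 starts after LAB2 ends — done with LAB2.
LAB3 starts before LAB4 ends → LAB4 and LAB3 overlap.
LAB6 starts exactly when LAB4 ends (back-to-back, no overlap) — done with LAB4.
LAB6 starts before LAB3 ends → LAB3 and LAB6 overlap.
LAB5 starts before LAB3 ends → LAB3 and LAB5 overlap.
LAB7 starts after LAB3 ends.
LAB5 starts after LAB6 ends — done with LAB6.
LAB7 starts after LAB5 ends.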